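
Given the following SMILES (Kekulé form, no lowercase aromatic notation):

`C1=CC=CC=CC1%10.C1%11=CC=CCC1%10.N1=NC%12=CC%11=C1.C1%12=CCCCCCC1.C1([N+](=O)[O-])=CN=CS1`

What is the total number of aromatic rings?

The SMILES encodes a seven-membered carbon ring with three C=C double bonds and one sp³ carbon; a six-membered carbon ring with two conjugated C=C double bonds and two sp³ carbons; a six-membered ring with two adjacent nitrogens and three alternating double bonds; an eight-membered carbon ring with one C=C double bond; a five-membered ring with a sulfur at position 1 and a nitrogen at position 3 (in a C=N bond), with two double bonds.
The 7-membered ring has one sp³ carbon, so it is not fully conjugated — not aromatic (cycloheptatriene).
The 6-membered ring has two sp³ carbons, so it is not fully conjugated — not aromatic (1,3-cyclohexadiene).
The 6-membered ring with two nitrogens (1,2) is fully conjugated (every ring atom contributes a p orbital); 3 ring double bonds give 6 π electrons. 6 = 4(1)+2, so it is aromatic (pyridazine).
The 8-membered ring has six sp³ carbons, so it is not fully conjugated — not aromatic (cyclooctene).
The 5-membered ring with one sulfur and one =N– is fully conjugated (every ring atom contributes a p orbital); 2 ring double bonds (4 π electrons) plus a heteroatom lone pair (2) give 6 π electrons. 6 = 4(1)+2, so it is aromatic (thiazole).
2 of the 5 rings are aromatic. Total: 2.

2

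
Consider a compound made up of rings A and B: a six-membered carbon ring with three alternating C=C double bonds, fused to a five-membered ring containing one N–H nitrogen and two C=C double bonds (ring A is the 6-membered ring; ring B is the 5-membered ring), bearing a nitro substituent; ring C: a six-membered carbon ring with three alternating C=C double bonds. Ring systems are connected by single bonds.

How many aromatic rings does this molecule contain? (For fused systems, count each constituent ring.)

Rings A and B form a fused bicyclic system (with one N–H) with 9 sp² atoms and 10 π electrons from ring double bonds plus a heteroatom lone pair. 10 = 4(2)+2, so the system is aromatic and both rings count as aromatic (indole).
Ring C is fully conjugated (every ring atom contributes a p orbital); 3 ring double bonds give 6 π electrons. Since 6 = 4n+2 (n=1), ring C is aromatic (benzene).
Aromatic: A, B, C. Total: 3.

3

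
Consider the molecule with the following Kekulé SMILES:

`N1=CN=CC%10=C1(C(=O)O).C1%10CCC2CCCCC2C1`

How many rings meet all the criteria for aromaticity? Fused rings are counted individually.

The SMILES encodes a six-membered ring with nitrogens at positions 1 and 3 and three alternating double bonds; two fused six-membered saturated carbon rings.
The 6-membered ring with two nitrogens (1,3) is planar and fully conjugated; 3 ring double bonds give 6 π electrons. That satisfies 4n+2 with n=1, so it is aromatic (pyrimidine).
The 6-membered ring has only sp³ atoms, so it is not fully conjugated — not aromatic (cyclohexane ring).
The second 6-membered ring has only sp³ atoms, so it is not fully conjugated — not aromatic (cyclohexane ring).
1 of the 3 rings is aromatic. Total: 1.

1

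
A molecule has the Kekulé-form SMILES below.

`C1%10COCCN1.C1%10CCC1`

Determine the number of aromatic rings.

The SMILES encodes a six-membered saturated ring with an oxygen and an N–H nitrogen at positions 1 and 4; a four-membered saturated carbon ring.
The 6-membered ring with one oxygen and one N–H (1,4) has only sp³ atoms, so it is not fully conjugated — not aromatic (morpholine).
The 4-membered ring has only sp³ atoms, so it is not fully conjugated — not aromatic (cyclobutane).
None of the rings are aromatic. Total: 0.

0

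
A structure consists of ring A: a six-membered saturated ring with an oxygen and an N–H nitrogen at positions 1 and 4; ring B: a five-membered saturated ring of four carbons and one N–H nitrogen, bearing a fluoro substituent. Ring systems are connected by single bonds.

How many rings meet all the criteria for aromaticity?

0

Ring A has only sp³ atoms, so it is not fully conjugated — not aromatic (morpholine).
Ring B has only sp³ atoms, so it is not fully conjugated — not aromatic (pyrrolidine).
No ring is aromatic. Total: 0.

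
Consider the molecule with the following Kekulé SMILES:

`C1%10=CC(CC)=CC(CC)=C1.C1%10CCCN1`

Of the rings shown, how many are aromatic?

1

The SMILES encodes a six-membered carbon ring with three alternating C=C double bonds; a five-membered saturated ring of four carbons and one N–H nitrogen.
The 6-membered ring is fully conjugated (every ring atom contributes a p orbital); 3 ring double bonds give 6 π electrons. Since 6 = 4n+2 (n=1), it is aromatic (benzene).
The 5-membered ring with one N–H has only sp³ atoms, so it is not fully conjugated — not aromatic (pyrrolidine).
1 of the 2 rings is aromatic. Total: 1.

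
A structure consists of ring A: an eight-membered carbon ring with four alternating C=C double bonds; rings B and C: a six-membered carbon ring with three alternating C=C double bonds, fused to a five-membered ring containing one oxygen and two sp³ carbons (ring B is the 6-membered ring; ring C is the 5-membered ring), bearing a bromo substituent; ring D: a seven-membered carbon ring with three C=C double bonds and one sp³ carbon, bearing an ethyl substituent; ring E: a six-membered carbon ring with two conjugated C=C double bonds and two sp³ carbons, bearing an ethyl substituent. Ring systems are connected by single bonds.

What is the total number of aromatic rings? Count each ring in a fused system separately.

Ring A has only sp² ring atoms; a planar conformation would have a fully conjugated π system of 8 electrons. But 8 = 4(2), which is 4n not 4n+2, so ring A is not aromatic (cyclooctatetraene) — cyclooctatetraene distorts into a non-planar tub to avoid antiaromaticity.
Ring B is planar and fully conjugated; 3 ring double bonds give 6 π electrons. 6 = 4(1)+2, so ring B is aromatic (benzene ring).
Ring C has two sp³ carbons, so it is not fully conjugated — not aromatic (oxolane ring).
Ring D has one sp³ carbon, so it is not fully conjugated — not aromatic (cycloheptatriene).
Ring E has two sp³ carbons, so it is not fully conjugated — not aromatic (1,3-cyclohexadiene).
Aromatic: B. Total: 1.

1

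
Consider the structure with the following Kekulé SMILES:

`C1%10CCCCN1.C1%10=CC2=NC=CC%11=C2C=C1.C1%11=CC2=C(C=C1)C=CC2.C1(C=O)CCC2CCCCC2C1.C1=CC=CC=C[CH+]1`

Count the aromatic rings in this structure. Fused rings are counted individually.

The SMILES encodes a six-membered saturated ring of five carbons and one N–H nitrogen; two fused six-membered rings, each with three alternating double bonds; one ring is all carbon and the other has one ring nitrogen; a six-membered carbon ring with three alternating C=C double bonds, fused to a five-membered carbon ring containing one C=C double bond and one sp³ carbon; two fused six-membered saturated carbon rings; a seven-membered all-carbon ring bearing a positive charge on one carbon, with three C=C double bonds.
The 6-membered ring with one N–H has only sp³ atoms, so it is not fully conjugated — not aromatic (piperidine).
The fused 6/6-membered bicyclic (with one nitrogen) is a single π system with 10 sp² atoms and 10 π electrons from ring double bonds. 10 = 4(2)+2, so the system is aromatic and both rings count as aromatic (quinoline).
The 6-membered ring has a continuous p-orbital overlap around the ring; 3 ring double bonds give 6 π electrons. That satisfies 4n+2 with n=1, so it is aromatic (benzene ring).
The 5-membered ring has one sp³ carbon, so it is not fully conjugated — not aromatic (cyclopentene ring).
The second 6-membered ring has only sp³ atoms, so it is not fully conjugated — not aromatic (cyclohexane ring).
The third 6-membered ring has only sp³ atoms, so it is not fully conjugated — not aromatic (cyclohexane ring).
The 7-membered ring is fully conjugated (every ring atom contributes a p orbital); 3 ring double bonds (6 π electrons) plus the carbocation's empty p orbital (0, but keeps the ring conjugated) give 6 π electrons. Since 6 = 4n+2 (n=1), it is aromatic (tropylium cation).
4 of the 8 rings are aromatic. Total: 4.

4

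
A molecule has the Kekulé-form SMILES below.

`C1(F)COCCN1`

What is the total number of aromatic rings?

The SMILES encodes a six-membered saturated ring with an oxygen and an N–H nitrogen at positions 1 and 4.
The 6-membered ring with one oxygen and one N–H (1,4) has only sp³ atoms, so it is not fully conjugated — not aromatic (morpholine).

0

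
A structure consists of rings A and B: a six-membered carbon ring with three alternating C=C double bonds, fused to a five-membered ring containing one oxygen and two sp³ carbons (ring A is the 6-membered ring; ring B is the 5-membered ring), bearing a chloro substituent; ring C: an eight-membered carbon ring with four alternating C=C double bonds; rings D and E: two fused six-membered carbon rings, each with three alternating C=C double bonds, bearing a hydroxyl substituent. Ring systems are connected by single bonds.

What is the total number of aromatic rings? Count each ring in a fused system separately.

3

Ring A is fully conjugated (every ring atom contributes a p orbital); 3 ring double bonds give 6 π electrons. 6 = 4(1)+2, so ring A is aromatic (benzene ring).
Ring B has two sp³ carbons, so it is not fully conjugated — not aromatic (oxolane ring).
Ring C has only sp² ring atoms; a planar conformation would have a fully conjugated π system of 8 electrons. But 8 = 4(2), which is 4n not 4n+2, so ring C is not aromatic (cyclooctatetraene) — cyclooctatetraene distorts into a non-planar tub to avoid antiaromaticity.
Rings D and E form a fused bicyclic system with 10 sp² atoms and 10 π electrons from ring double bonds. 10 = 4(2)+2, so the system is aromatic and both rings count as aromatic (naphthalene).
Aromatic: A, D, E. Total: 3.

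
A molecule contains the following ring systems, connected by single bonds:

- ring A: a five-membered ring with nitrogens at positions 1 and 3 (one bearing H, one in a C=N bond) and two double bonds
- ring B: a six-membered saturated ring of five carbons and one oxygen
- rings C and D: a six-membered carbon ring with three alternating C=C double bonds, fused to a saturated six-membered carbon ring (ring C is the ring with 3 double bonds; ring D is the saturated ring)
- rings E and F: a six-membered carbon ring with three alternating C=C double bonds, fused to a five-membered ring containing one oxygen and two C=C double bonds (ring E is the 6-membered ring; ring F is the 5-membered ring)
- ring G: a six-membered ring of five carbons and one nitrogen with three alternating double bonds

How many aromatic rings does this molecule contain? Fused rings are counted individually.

5

Ring A is planar and fully conjugated; 2 ring double bonds (4 π electrons) plus a heteroatom lone pair (2) give 6 π electrons. 6 = 4(1)+2, so ring A is aromatic (imidazole).
Ring B has only sp³ atoms, so it is not fully conjugated — not aromatic (tetrahydropyran).
Ring C has a continuous p-orbital overlap around the ring; 3 ring double bonds give 6 π electrons. Since 6 = 4n+2 (n=1), ring C is aromatic (benzene ring).
Ring D has four sp³ carbons, so it is not fully conjugated — not aromatic (cyclohexane ring).
Rings E and F form a fused bicyclic system (with one oxygen) with 9 sp² atoms and 10 π electrons from ring double bonds plus a heteroatom lone pair. 10 = 4(2)+2, so the system is aromatic and both rings count as aromatic (benzofuran).
Ring G is fully conjugated (every ring atom contributes a p orbital); 3 ring double bonds give 6 π electrons. Since 6 = 4n+2 (n=1), ring G is aromatic (pyridine).
Aromatic: A, C, E, F, G. Total: 5.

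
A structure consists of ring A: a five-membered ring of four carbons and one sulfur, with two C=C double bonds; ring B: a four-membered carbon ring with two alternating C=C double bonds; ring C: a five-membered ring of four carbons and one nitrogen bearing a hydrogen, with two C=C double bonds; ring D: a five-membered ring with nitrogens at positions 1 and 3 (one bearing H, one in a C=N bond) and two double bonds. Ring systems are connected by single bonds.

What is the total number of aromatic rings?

3

Ring A has a continuous p-orbital overlap around the ring; 2 ring double bonds (4 π electrons) plus a heteroatom lone pair (2) give 6 π electrons. That satisfies 4n+2 with n=1, so ring A is aromatic (thiophene).
Ring B has only sp² ring atoms; a planar conformation would have a fully conjugated π system of 4 electrons. But 4 = 4(1), which is 4n not 4n+2, so ring B is not aromatic (cyclobutadiene) — cyclobutadiene is antiaromatic and distorts to a rectangle.
Ring C has a continuous p-orbital overlap around the ring; 2 ring double bonds (4 π electrons) plus a heteroatom lone pair (2) give 6 π electrons. Since 6 = 4n+2 (n=1), ring C is aromatic (pyrrole).
Ring D has a continuous p-orbital overlap around the ring; 2 ring double bonds (4 π electrons) plus a heteroatom lone pair (2) give 6 π electrons. 6 = 4(1)+2, so ring D is aromatic (imidazole).
Aromatic: A, C, D. Total: 3.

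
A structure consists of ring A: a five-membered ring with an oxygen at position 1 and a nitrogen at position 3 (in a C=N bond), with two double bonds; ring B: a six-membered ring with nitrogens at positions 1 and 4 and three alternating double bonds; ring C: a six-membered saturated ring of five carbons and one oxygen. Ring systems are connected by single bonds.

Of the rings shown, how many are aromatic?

2

Ring A is fully conjugated (every ring atom contributes a p orbital); 2 ring double bonds (4 π electrons) plus a heteroatom lone pair (2) give 6 π electrons. 6 = 4(1)+2, so ring A is aromatic (oxazole).
Ring B is fully conjugated (every ring atom contributes a p orbital); 3 ring double bonds give 6 π electrons. Since 6 = 4n+2 (n=1), ring B is aromatic (pyrazine).
Ring C has only sp³ atoms, so it is not fully conjugated — not aromatic (tetrahydropyran).
Aromatic: A, B. Total: 2.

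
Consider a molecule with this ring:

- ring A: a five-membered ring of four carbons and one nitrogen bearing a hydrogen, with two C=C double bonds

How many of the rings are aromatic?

1

Ring A is planar and fully conjugated; 2 ring double bonds (4 π electrons) plus a heteroatom lone pair (2) give 6 π electrons. That satisfies 4n+2 with n=1, so ring A is aromatic (pyrrole).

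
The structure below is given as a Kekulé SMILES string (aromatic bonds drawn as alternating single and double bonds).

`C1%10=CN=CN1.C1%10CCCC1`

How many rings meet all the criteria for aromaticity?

1

The SMILES encodes a five-membered ring with nitrogens at positions 1 and 3 (one bearing H, one in a C=N bond) and two double bonds; a five-membered saturated carbon ring.
The 5-membered ring with two nitrogens (one N–H, one =N–) is planar and fully conjugated; 2 ring double bonds (4 π electrons) plus a heteroatom lone pair (2) give 6 π electrons. That satisfies 4n+2 with n=1, so it is aromatic (imidazole).
The 5-membered ring has only sp³ atoms, so it is not fully conjugated — not aromatic (cyclopentane).
1 of the 2 rings is aromatic. Total: 1.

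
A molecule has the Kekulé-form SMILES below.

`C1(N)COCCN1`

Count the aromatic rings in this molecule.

The SMILES encodes a six-membered saturated ring with an oxygen and an N–H nitrogen at positions 1 and 4.
The 6-membered ring with one oxygen and one N–H (1,4) has only sp³ atoms, so it is not fully conjugated — not aromatic (morpholine).

0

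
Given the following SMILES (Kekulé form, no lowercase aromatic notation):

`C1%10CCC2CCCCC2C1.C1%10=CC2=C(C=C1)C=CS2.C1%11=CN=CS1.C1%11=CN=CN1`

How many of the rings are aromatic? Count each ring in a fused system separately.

The SMILES encodes two fused six-membered saturated carbon rings; a six-membered carbon ring with three alternating C=C double bonds, fused to a five-membered ring containing one sulfur and two C=C double bonds; a five-membered ring with a sulfur at position 1 and a nitrogen at position 3 (in a C=N bond), with two double bonds; a five-membered ring with nitrogens at positions 1 and 3 (one bearing H, one in a C=N bond) and two double bonds.
The 6-membered ring has only sp³ atoms, so it is not fully conjugated — not aromatic (cyclohexane ring).
The second 6-membered ring has only sp³ atoms, so it is not fully conjugated — not aromatic (cyclohexane ring).
The fused 6/5-membered bicyclic (with one sulfur) is a single π system with 9 sp² atoms and 10 π electrons from ring double bonds plus a heteroatom lone pair. 10 = 4(2)+2, so the system is aromatic and both rings count as aromatic (benzothiophene).
The 5-membered ring with one sulfur and one =N– is fully conjugated (every ring atom contributes a p orbital); 2 ring double bonds (4 π electrons) plus a heteroatom lone pair (2) give 6 π electrons. Since 6 = 4n+2 (n=1), it is aromatic (thiazole).
The 5-membered ring with two nitrogens (one N–H, one =N–) has a continuous p-orbital overlap around the ring; 2 ring double bonds (4 π electrons) plus a heteroatom lone pair (2) give 6 π electrons. That satisfies 4n+2 with n=1, so it is aromatic (imidazole).
4 of the 6 rings are aromatic. Total: 4.

4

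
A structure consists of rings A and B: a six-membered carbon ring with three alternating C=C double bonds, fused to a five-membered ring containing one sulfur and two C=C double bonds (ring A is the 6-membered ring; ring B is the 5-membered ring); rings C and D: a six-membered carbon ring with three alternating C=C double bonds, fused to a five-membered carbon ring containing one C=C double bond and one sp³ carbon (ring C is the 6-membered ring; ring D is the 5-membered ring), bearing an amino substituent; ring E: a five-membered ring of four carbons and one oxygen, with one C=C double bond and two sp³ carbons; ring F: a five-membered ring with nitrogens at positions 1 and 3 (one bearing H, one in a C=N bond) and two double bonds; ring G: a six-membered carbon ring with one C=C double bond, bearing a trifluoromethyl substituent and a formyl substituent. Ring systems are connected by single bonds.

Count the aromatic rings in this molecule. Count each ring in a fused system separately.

4

Rings A and B form a fused bicyclic system (with one sulfur) with 9 sp² atoms and 10 π electrons from ring double bonds plus a heteroatom lone pair. 10 = 4(2)+2, so the system is aromatic and both rings count as aromatic (benzothiophene).
Ring C is fully conjugated (every ring atom contributes a p orbital); 3 ring double bonds give 6 π electrons. That satisfies 4n+2 with n=1, so ring C is aromatic (benzene ring).
Ring D has one sp³ carbon, so it is not fully conjugated — not aromatic (cyclopentene ring).
Ring E has two sp³ carbons, so it is not fully conjugated — not aromatic (2,3-dihydrofuran).
Ring F is fully conjugated (every ring atom contributes a p orbital); 2 ring double bonds (4 π electrons) plus a heteroatom lone pair (2) give 6 π electrons. Since 6 = 4n+2 (n=1), ring F is aromatic (imidazole).
Ring G has four sp³ carbons, so it is not fully conjugated — not aromatic (cyclohexene).
Aromatic: A, B, C, F. Total: 4.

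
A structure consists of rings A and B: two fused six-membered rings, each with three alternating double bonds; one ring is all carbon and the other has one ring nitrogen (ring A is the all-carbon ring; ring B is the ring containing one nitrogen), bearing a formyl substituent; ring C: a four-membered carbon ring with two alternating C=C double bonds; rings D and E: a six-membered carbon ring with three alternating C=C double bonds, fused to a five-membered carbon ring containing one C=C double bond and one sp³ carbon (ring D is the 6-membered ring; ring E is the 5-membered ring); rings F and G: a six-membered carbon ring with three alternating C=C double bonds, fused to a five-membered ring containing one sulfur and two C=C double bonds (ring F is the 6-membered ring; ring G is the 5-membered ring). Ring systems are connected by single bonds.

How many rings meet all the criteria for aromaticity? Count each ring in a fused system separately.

5

Rings A and B form a fused bicyclic system (with one nitrogen) with 10 sp² atoms and 10 π electrons from ring double bonds. 10 = 4(2)+2, so the system is aromatic and both rings count as aromatic (quinoline).
Ring C has only sp² ring atoms; a planar conformation would have a fully conjugated π system of 4 electrons. But 4 = 4(1), which is 4n not 4n+2, so ring C is not aromatic (cyclobutadiene) — cyclobutadiene is antiaromatic and distorts to a rectangle.
Ring D is planar and fully conjugated; 3 ring double bonds give 6 π electrons. Since 6 = 4n+2 (n=1), ring D is aromatic (benzene ring).
Ring E has one sp³ carbon, so it is not fully conjugated — not aromatic (cyclopentene ring).
Rings F and G form a fused bicyclic system (with one sulfur) with 9 sp² atoms and 10 π electrons from ring double bonds plus a heteroatom lone pair. 10 = 4(2)+2, so the system is aromatic and both rings count as aromatic (benzothiophene).
Aromatic: A, B, D, F, G. Total: 5.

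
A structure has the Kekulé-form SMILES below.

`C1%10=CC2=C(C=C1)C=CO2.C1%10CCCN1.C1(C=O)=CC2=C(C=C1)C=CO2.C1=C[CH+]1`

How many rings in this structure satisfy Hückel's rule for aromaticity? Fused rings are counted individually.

The SMILES encodes a six-membered carbon ring with three alternating C=C double bonds, fused to a five-membered ring containing one oxygen and two C=C double bonds; a five-membered saturated ring of four carbons and one N–H nitrogen; a six-membered carbon ring with three alternating C=C double bonds, fused to a five-membered ring containing one oxygen and two C=C double bonds; a three-membered all-carbon ring bearing a positive charge on one carbon, with one C=C double bond.
The fused 6/5-membered bicyclic (with one oxygen) is a single π system with 9 sp² atoms and 10 π electrons from ring double bonds plus a heteroatom lone pair. 10 = 4(2)+2, so the system is aromatic and both rings count as aromatic (benzofuran).
The 5-membered ring with one N–H has only sp³ atoms, so it is not fully conjugated — not aromatic (pyrrolidine).
The fused 6/5-membered bicyclic (with one oxygen) is a single π system with 9 sp² atoms and 10 π electrons from ring double bonds plus a heteroatom lone pair. 10 = 4(2)+2, so the system is aromatic and both rings count as aromatic (benzofuran).
The 3-membered ring has a continuous p-orbital overlap around the ring; 1 ring double bond (2 π electrons) plus the carbocation's empty p orbital (0, but keeps the ring conjugated) give 2 π electrons. That satisfies 4n+2 with n=0, so it is aromatic (cyclopropenyl cation).
5 of the 6 rings are aromatic. Total: 5.

5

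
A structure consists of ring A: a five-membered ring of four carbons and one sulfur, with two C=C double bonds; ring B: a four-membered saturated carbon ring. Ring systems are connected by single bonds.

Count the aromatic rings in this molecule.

Ring A is fully conjugated (every ring atom contributes a p orbital); 2 ring double bonds (4 π electrons) plus a heteroatom lone pair (2) give 6 π electrons. 6 = 4(1)+2, so ring A is aromatic (thiophene).
Ring B has only sp³ atoms, so it is not fully conjugated — not aromatic (cyclobutane).
Aromatic: A. Total: 1.

1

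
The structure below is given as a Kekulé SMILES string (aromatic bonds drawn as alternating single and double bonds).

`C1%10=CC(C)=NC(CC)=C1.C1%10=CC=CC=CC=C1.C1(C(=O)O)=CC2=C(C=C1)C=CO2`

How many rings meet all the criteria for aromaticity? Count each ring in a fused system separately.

The SMILES encodes a six-membered ring of five carbons and one nitrogen with three alternating double bonds; an eight-membered carbon ring with four alternating C=C double bonds; a six-membered carbon ring with three alternating C=C double bonds, fused to a five-membered ring containing one oxygen and two C=C double bonds.
The 6-membered ring with one nitrogen is fully conjugated (every ring atom contributes a p orbital); 3 ring double bonds give 6 π electrons. That satisfies 4n+2 with n=1, so it is aromatic (pyridine).
The 8-membered ring has only sp² ring atoms; a planar conformation would have a fully conjugated π system of 8 electrons. But 8 = 4(2), which is 4n not 4n+2, so it is not aromatic (cyclooctatetraene) — cyclooctatetraene distorts into a non-planar tub to avoid antiaromaticity.
The fused 6/5-membered bicyclic (with one oxygen) is a single π system with 9 sp² atoms and 10 π electrons from ring double bonds plus a heteroatom lone pair. 10 = 4(2)+2, so the system is aromatic and both rings count as aromatic (benzofuran).
3 of the 4 rings are aromatic. Total: 3.

3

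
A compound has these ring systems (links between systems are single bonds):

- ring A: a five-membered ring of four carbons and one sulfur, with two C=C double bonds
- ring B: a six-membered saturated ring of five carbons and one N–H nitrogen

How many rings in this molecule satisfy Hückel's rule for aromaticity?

1

Ring A is fully conjugated (every ring atom contributes a p orbital); 2 ring double bonds (4 π electrons) plus a heteroatom lone pair (2) give 6 π electrons. 6 = 4(1)+2, so ring A is aromatic (thiophene).
Ring B has only sp³ atoms, so it is not fully conjugated — not aromatic (piperidine).
Aromatic: A. Total: 1.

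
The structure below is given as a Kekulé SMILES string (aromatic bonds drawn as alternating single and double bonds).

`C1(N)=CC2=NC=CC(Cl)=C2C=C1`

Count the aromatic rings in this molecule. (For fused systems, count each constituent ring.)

2

The SMILES encodes two fused six-membered rings, each with three alternating double bonds; one ring is all carbon and the other has one ring nitrogen.
The fused 6/6-membered bicyclic (with one nitrogen) is a single π system with 10 sp² atoms and 10 π electrons from ring double bonds. 10 = 4(2)+2, so the system is aromatic and both rings count as aromatic (quinoline).
2 of the 2 rings are aromatic. Total: 2.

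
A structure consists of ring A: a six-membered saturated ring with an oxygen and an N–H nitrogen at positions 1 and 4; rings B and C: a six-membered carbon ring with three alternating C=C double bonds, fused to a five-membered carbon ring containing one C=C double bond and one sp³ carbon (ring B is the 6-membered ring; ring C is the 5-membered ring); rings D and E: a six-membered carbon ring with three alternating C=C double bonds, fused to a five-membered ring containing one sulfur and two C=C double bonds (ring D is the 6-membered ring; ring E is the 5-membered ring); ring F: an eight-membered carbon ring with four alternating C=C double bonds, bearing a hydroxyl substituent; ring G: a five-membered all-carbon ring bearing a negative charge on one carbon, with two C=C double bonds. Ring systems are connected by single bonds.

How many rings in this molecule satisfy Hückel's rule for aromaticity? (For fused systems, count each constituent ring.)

4

Ring A has only sp³ atoms, so it is not fully conjugated — not aromatic (morpholine).
Ring B has a continuous p-orbital overlap around the ring; 3 ring double bonds give 6 π electrons. Since 6 = 4n+2 (n=1), ring B is aromatic (benzene ring).
Ring C has one sp³ carbon, so it is not fully conjugated — not aromatic (cyclopentene ring).
Rings D and E form a fused bicyclic system (with one sulfur) with 9 sp² atoms and 10 π electrons from ring double bonds plus a heteroatom lone pair. 10 = 4(2)+2, so the system is aromatic and both rings count as aromatic (benzothiophene).
Ring F has only sp² ring atoms; a planar conformation would have a fully conjugated π system of 8 electrons. But 8 = 4(2), which is 4n not 4n+2, so ring F is not aromatic (cyclooctatetraene) — cyclooctatetraene distorts into a non-planar tub to avoid antiaromaticity.
Ring G has a continuous p-orbital overlap around the ring; 2 ring double bonds (4 π electrons) plus the carbanion lone pair (2) give 6 π electrons. That satisfies 4n+2 with n=1, so ring G is aromatic (cyclopentadienyl anion).
Aromatic: B, D, E, G. Total: 4.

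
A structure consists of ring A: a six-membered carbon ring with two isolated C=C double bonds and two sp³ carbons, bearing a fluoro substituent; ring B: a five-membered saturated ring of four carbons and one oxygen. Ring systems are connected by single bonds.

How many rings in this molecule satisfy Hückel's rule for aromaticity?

Ring A has two sp³ carbons, so it is not fully conjugated — not aromatic (1,4-cyclohexadiene).
Ring B has only sp³ atoms, so it is not fully conjugated — not aromatic (tetrahydrofuran).
No ring is aromatic. Total: 0.

0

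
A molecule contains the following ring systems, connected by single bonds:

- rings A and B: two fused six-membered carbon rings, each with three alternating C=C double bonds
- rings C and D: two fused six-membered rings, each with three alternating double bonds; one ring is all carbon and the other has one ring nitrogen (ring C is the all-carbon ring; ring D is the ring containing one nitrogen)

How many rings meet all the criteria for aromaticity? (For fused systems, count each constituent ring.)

4

Rings A and B form a fused bicyclic system with 10 sp² atoms and 10 π electrons from ring double bonds. 10 = 4(2)+2, so the system is aromatic and both rings count as aromatic (naphthalene).
Rings C and D form a fused bicyclic system (with one nitrogen) with 10 sp² atoms and 10 π electrons from ring double bonds. 10 = 4(2)+2, so the system is aromatic and both rings count as aromatic (quinoline).
Aromatic: A, B, C, D. Total: 4.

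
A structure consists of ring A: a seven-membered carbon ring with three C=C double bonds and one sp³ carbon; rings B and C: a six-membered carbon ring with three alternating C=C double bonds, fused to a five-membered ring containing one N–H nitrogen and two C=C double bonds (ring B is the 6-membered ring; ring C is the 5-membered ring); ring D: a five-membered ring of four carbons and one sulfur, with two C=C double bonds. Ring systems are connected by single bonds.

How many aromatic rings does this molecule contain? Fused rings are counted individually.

3

Ring A has one sp³ carbon, so it is not fully conjugated — not aromatic (cycloheptatriene).
Rings B and C form a fused bicyclic system (with one N–H) with 9 sp² atoms and 10 π electrons from ring double bonds plus a heteroatom lone pair. 10 = 4(2)+2, so the system is aromatic and both rings count as aromatic (indole).
Ring D has a continuous p-orbital overlap around the ring; 2 ring double bonds (4 π electrons) plus a heteroatom lone pair (2) give 6 π electrons. Since 6 = 4n+2 (n=1), ring D is aromatic (thiophene).
Aromatic: B, C, D. Total: 3.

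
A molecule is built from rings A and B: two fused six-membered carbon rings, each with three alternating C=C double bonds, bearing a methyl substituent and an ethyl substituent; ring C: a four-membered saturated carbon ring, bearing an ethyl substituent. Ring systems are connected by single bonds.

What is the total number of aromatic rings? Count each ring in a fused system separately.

2

Rings A and B form a fused bicyclic system with 10 sp² atoms and 10 π electrons from ring double bonds. 10 = 4(2)+2, so the system is aromatic and both rings count as aromatic (naphthalene).
Ring C has only sp³ atoms, so it is not fully conjugated — not aromatic (cyclobutane).
Aromatic: A, B. Total: 2.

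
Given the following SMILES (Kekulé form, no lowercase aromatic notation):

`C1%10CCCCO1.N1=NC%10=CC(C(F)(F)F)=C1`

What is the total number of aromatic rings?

The SMILES encodes a six-membered saturated ring of five carbons and one oxygen; a six-membered ring with two adjacent nitrogens and three alternating double bonds.
The 6-membered ring with one oxygen has only sp³ atoms, so it is not fully conjugated — not aromatic (tetrahydropyran).
The 6-membered ring with two nitrogens (1,2) is fully conjugated (every ring atom contributes a p orbital); 3 ring double bonds give 6 π electrons. Since 6 = 4n+2 (n=1), it is aromatic (pyridazine).
1 of the 2 rings is aromatic. Total: 1.

1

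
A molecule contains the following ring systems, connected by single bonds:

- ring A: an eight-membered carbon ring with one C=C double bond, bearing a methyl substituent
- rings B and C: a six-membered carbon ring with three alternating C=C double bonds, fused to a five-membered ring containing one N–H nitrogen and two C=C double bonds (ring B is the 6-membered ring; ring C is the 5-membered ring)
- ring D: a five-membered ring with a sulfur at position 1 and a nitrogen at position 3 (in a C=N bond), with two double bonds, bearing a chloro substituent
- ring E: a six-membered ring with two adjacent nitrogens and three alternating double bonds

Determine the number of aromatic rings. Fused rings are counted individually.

Ring A has six sp³ carbons, so it is not fully conjugated — not aromatic (cyclooctene).
Rings B and C form a fused bicyclic system (with one N–H) with 9 sp² atoms and 10 π electrons from ring double bonds plus a heteroatom lone pair. 10 = 4(2)+2, so the system is aromatic and both rings count as aromatic (indole).
Ring D is planar and fully conjugated; 2 ring double bonds (4 π electrons) plus a heteroatom lone pair (2) give 6 π electrons. That satisfies 4n+2 with n=1, so ring D is aromatic (thiazole).
Ring E is fully conjugated (every ring atom contributes a p orbital); 3 ring double bonds give 6 π electrons. 6 = 4(1)+2, so ring E is aromatic (pyridazine).
Aromatic: B, C, D, E. Total: 4.

4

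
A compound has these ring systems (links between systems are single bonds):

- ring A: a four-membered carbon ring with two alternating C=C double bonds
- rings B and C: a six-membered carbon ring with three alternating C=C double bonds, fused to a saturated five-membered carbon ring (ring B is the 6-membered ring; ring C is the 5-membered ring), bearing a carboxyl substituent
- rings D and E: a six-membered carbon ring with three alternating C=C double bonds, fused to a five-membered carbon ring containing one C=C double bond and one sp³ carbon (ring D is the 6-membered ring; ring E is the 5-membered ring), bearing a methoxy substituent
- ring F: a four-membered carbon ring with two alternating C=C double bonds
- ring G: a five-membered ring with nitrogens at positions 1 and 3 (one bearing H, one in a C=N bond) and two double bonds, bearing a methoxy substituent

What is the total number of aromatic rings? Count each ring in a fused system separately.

3

Ring A has only sp² ring atoms; a planar conformation would have a fully conjugated π system of 4 electrons. But 4 = 4(1), which is 4n not 4n+2, so ring A is not aromatic (cyclobutadiene) — cyclobutadiene is antiaromatic and distorts to a rectangle.
Ring B is fully conjugated (every ring atom contributes a p orbital); 3 ring double bonds give 6 π electrons. 6 = 4(1)+2, so ring B is aromatic (benzene ring).
Ring C has three sp³ carbons, so it is not fully conjugated — not aromatic (cyclopentane ring).
Ring D is planar and fully conjugated; 3 ring double bonds give 6 π electrons. 6 = 4(1)+2, so ring D is aromatic (benzene ring).
Ring E has one sp³ carbon, so it is not fully conjugated — not aromatic (cyclopentene ring).
Ring F has only sp² ring atoms; a planar conformation would have a fully conjugated π system of 4 electrons. But 4 = 4(1), which is 4n not 4n+2, so ring F is not aromatic (cyclobutadiene) — cyclobutadiene is antiaromatic and distorts to a rectangle.
Ring G has a continuous p-orbital overlap around the ring; 2 ring double bonds (4 π electrons) plus a heteroatom lone pair (2) give 6 π electrons. Since 6 = 4n+2 (n=1), ring G is aromatic (imidazole).
Aromatic: B, D, G. Total: 3.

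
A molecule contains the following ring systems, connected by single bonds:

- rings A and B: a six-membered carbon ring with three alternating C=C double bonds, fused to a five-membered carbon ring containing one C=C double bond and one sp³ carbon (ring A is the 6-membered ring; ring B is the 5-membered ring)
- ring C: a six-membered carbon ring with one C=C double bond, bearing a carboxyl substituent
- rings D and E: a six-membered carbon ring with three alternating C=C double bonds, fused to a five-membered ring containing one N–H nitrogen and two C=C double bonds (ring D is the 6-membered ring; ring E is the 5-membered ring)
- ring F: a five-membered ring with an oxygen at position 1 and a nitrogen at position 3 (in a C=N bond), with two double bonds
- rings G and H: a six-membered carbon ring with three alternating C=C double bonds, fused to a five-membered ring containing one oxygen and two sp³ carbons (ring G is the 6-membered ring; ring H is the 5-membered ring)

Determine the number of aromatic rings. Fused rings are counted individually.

5

Ring A is fully conjugated (every ring atom contributes a p orbital); 3 ring double bonds give 6 π electrons. Since 6 = 4n+2 (n=1), ring A is aromatic (benzene ring).
Ring B has one sp³ carbon, so it is not fully conjugated — not aromatic (cyclopentene ring).
Ring C has four sp³ carbons, so it is not fully conjugated — not aromatic (cyclohexene).
Rings D and E form a fused bicyclic system (with one N–H) with 9 sp² atoms and 10 π electrons from ring double bonds plus a heteroatom lone pair. 10 = 4(2)+2, so the system is aromatic and both rings count as aromatic (indole).
Ring F is planar and fully conjugated; 2 ring double bonds (4 π electrons) plus a heteroatom lone pair (2) give 6 π electrons. Since 6 = 4n+2 (n=1), ring F is aromatic (oxazole).
Ring G has a continuous p-orbital overlap around the ring; 3 ring double bonds give 6 π electrons. That satisfies 4n+2 with n=1, so ring G is aromatic (benzene ring).
Ring H has two sp³ carbons, so it is not fully conjugated — not aromatic (oxolane ring).
Aromatic: A, D, E, F, G. Total: 5.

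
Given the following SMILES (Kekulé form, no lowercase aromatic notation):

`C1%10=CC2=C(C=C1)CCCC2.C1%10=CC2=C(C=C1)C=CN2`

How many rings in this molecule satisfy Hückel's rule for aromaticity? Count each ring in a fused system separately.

3

The SMILES encodes a six-membered carbon ring with three alternating C=C double bonds, fused to a saturated six-membered carbon ring; a six-membered carbon ring with three alternating C=C double bonds, fused to a five-membered ring containing one N–H nitrogen and two C=C double bonds.
The 6-membered ring has a continuous p-orbital overlap around the ring; 3 ring double bonds give 6 π electrons. That satisfies 4n+2 with n=1, so it is aromatic (benzene ring).
The second 6-membered ring has four sp³ carbons, so it is not fully conjugated — not aromatic (cyclohexane ring).
The fused 6/5-membered bicyclic (with one N–H) is a single π system with 9 sp² atoms and 10 π electrons from ring double bonds plus a heteroatom lone pair. 10 = 4(2)+2, so the system is aromatic and both rings count as aromatic (indole).
3 of the 4 rings are aromatic. Total: 3.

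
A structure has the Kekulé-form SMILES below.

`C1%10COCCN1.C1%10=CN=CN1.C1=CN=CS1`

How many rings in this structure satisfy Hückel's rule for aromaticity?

2

The SMILES encodes a six-membered saturated ring with an oxygen and an N–H nitrogen at positions 1 and 4; a five-membered ring with nitrogens at positions 1 and 3 (one bearing H, one in a C=N bond) and two double bonds; a five-membered ring with a sulfur at position 1 and a nitrogen at position 3 (in a C=N bond), with two double bonds.
The 6-membered ring with one oxygen and one N–H (1,4) has only sp³ atoms, so it is not fully conjugated — not aromatic (morpholine).
The 5-membered ring with two nitrogens (one N–H, one =N–) has a continuous p-orbital overlap around the ring; 2 ring double bonds (4 π electrons) plus a heteroatom lone pair (2) give 6 π electrons. 6 = 4(1)+2, so it is aromatic (imidazole).
The 5-membered ring with one sulfur and one =N– is planar and fully conjugated; 2 ring double bonds (4 π electrons) plus a heteroatom lone pair (2) give 6 π electrons. That satisfies 4n+2 with n=1, so it is aromatic (thiazole).
2 of the 3 rings are aromatic. Total: 2.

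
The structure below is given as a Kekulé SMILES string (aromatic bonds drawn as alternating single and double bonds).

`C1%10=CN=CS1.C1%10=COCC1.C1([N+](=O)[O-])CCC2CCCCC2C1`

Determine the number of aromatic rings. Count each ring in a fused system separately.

The SMILES encodes a five-membered ring with a sulfur at position 1 and a nitrogen at position 3 (in a C=N bond), with two double bonds; a five-membered ring of four carbons and one oxygen, with one C=C double bond and two sp³ carbons; two fused six-membered saturated carbon rings.
The 5-membered ring with one sulfur and one =N– is fully conjugated (every ring atom contributes a p orbital); 2 ring double bonds (4 π electrons) plus a heteroatom lone pair (2) give 6 π electrons. That satisfies 4n+2 with n=1, so it is aromatic (thiazole).
The 5-membered ring with one oxygen has two sp³ carbons, so it is not fully conjugated — not aromatic (2,3-dihydrofuran).
The 6-membered ring has only sp³ atoms, so it is not fully conjugated — not aromatic (cyclohexane ring).
The second 6-membered ring has only sp³ atoms, so it is not fully conjugated — not aromatic (cyclohexane ring).
1 of the 4 rings is aromatic. Total: 1.

1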